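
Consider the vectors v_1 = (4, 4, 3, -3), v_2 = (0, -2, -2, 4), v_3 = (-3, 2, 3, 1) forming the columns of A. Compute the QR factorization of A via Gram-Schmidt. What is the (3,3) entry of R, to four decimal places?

e_1 = v_1/‖v_1‖ = (4, 4, 3, -3)/7.0711 = (0.5657, 0.5657, 0.4243, -0.4243).
r_{12} = e_1·v_2 = -3.6770.
u_2 = v_2 + 3.6770·e_1 = (2.0800, 0.0800, -0.4400, 2.4400).
‖u_2‖ = 3.2373, so e_2 = (0.6425, 0.0247, -0.1359, 0.7537).
r_{13} = e_1·v_3 = 0.2828; r_{23} = e_2·v_3 = -1.5321.
u_3 = v_3 − 0.2828·e_1 + 1.5321·e_2 = (-2.1756, 1.8779, 2.6718, 2.2748).
r_{33} = ‖u_3‖ = 4.5357.

r_{33} = 4.5357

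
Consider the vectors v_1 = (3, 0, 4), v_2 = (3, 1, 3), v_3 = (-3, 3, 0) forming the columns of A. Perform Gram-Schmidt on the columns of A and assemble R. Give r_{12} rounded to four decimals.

v_1 = (3, 0, 4); ‖v_1‖ = 5.0000, so e_1 = (0.6000, 0.0000, 0.8000).
r_{12} = e_1·v_2 = 4.2000.

r_{12} = 4.2000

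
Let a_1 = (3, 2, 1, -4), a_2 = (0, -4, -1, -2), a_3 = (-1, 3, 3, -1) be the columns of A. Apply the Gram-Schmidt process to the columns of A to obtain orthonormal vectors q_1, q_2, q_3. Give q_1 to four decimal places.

q_1 = (0.5477, 0.3651, 0.1826, -0.7303)

q_1 = a_1/‖a_1‖ = (3, 2, 1, -4)/5.4772 = (0.5477, 0.3651, 0.1826, -0.7303).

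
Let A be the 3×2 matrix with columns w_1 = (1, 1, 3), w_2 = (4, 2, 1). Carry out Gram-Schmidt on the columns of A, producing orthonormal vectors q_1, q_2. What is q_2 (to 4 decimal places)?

q_2 = (0.8616, 0.3200, -0.3939)

w_1 = (1, 1, 3); ‖w_1‖ = 3.3166, so q_1 = (0.3015, 0.3015, 0.9045).
q_1·w_2 = 0.3015·4 + 0.3015·2 + 0.9045·1 = 2.7136.
u_2 = w_2 − 2.7136·q_1 = (3.1818, 1.1818, -1.4545).
‖u_2‖ = 3.6927, so q_2 = (0.8616, 0.3200, -0.3939).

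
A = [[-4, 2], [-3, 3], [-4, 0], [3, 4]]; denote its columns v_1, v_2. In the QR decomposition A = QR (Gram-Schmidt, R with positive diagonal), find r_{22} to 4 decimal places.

r_{22} = 5.3385

v_1 = (-4, -3, -4, 3); ‖v_1‖ = 7.0711, so e_1 = (-0.5657, -0.4243, -0.5657, 0.4243).
e_1·v_2 = (-0.5657)·2 + (-0.4243)·3 + (-0.5657)·0 + 0.4243·4 = -0.7071.
u_2 = v_2 + 0.7071·e_1 = (1.6000, 2.7000, -0.4000, 4.3000).
r_{22} = ‖u_2‖ = 5.3385.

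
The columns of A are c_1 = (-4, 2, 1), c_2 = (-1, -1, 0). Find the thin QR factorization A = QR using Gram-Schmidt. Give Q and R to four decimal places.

Q = [[-0.8729, -0.4602], [0.4364, -0.8850], [0.2182, -0.0708]], R = [[4.5826, 0.4364], [0.0000, 1.3452]]

q_1 = c_1/‖c_1‖ = (-4, 2, 1)/4.5826 = (-0.8729, 0.4364, 0.2182).
r_{12} = q_1·c_2 = 0.4364.
u_2 = c_2 − 0.4364·q_1 = (-0.6190, -1.1905, -0.0952).
‖u_2‖ = 1.3452, so q_2 = (-0.4602, -0.8850, -0.0708).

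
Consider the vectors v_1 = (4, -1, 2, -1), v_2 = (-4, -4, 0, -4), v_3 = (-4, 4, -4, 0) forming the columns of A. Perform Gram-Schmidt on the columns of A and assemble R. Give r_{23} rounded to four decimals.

q_1 = v_1/‖v_1‖ = (4, -1, 2, -1)/4.6904 = (0.8528, -0.2132, 0.4264, -0.2132).
r_{12} = q_1·v_2 = -1.7056.
u_2 = v_2 + 1.7056·q_1 = (-2.5455, -4.3636, 0.7273, -4.3636).
‖u_2‖ = 6.7150, so q_2 = (-0.3791, -0.6498, 0.1083, -0.6498).
r_{23} = q_2·v_3 = -1.5163.

r_{23} = -1.5163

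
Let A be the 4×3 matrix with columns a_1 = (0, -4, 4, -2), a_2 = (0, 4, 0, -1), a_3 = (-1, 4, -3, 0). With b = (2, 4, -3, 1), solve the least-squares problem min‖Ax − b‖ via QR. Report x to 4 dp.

a_1 = (0, -4, 4, -2); ‖a_1‖ = 6.0000, so q_1 = (0.0000, -0.6667, 0.6667, -0.3333).
q_1·a_2 = 0.0000·0 + (-0.6667)·4 + 0.6667·0 + (-0.3333)·(-1) = -2.3333.
u_2 = a_2 + 2.3333·q_1 = (0.0000, 2.4444, 1.5556, -1.7778).
‖u_2‖ = 3.3993, so q_2 = (0.0000, 0.7191, 0.4576, -0.5230).
q_1·a_3 = 0.0000·(-1) + (-0.6667)·4 + 0.6667·(-3) + (-0.3333)·0 = -4.6667; q_2·a_3 = 0.0000·(-1) + 0.7191·4 + 0.4576·(-3) + (-0.5230)·0 = 1.5036.
u_3 = a_3 + 4.6667·q_1 − 1.5036·q_2 = (-1.0000, -0.1923, -0.5769, -0.7692).
‖u_3‖ = 1.4005, so q_3 = (-0.7140, -0.1373, -0.4119, -0.5492).
Qᵀb = (-5.0000, 0.9806, -1.2907).
Back-substitute: x_3 = -1.2907/1.4005 = -0.9216.
x_2 = (0.9806 − 1.5036·(-0.9216))/3.3993 = 0.6961.
x_1 = (-5.0000 + 2.3333·0.6961 + 4.6667·(-0.9216))/6.0000 = -1.2794.

x = (-1.2794, 0.6961, -0.9216)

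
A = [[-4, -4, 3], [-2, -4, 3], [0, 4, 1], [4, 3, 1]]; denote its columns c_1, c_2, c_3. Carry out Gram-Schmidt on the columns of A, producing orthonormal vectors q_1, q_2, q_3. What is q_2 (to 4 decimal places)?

c_1 = (-4, -2, 0, 4); ‖c_1‖ = 6.0000, so q_1 = (-0.6667, -0.3333, 0.0000, 0.6667).
q_1·c_2 = (-0.6667)·(-4) + (-0.3333)·(-4) + 0.0000·4 + 0.6667·3 = 6.0000.
u_2 = c_2 − 6.0000·q_1 = (0.0000, -2.0000, 4.0000, -1.0000).
‖u_2‖ = 4.5826, so q_2 = (0.0000, -0.4364, 0.8729, -0.2182).

q_2 = (0.0000, -0.4364, 0.8729, -0.2182)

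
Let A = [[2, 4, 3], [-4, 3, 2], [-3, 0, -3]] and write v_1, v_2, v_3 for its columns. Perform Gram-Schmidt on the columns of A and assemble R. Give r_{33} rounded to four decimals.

v_1 = (2, -4, -3); ‖v_1‖ = 5.3852, so q_1 = (0.3714, -0.7428, -0.5571).
q_1·v_2 = 0.3714·4 + (-0.7428)·3 + (-0.5571)·0 = -0.7428.
u_2 = v_2 + 0.7428·q_1 = (4.2759, 2.4483, -0.4138).
‖u_2‖ = 4.9445, so q_2 = (0.8648, 0.4951, -0.0837).
q_1·v_3 = 0.3714·3 + (-0.7428)·2 + (-0.5571)·(-3) = 1.2999; q_2·v_3 = 0.8648·3 + 0.4951·2 + (-0.0837)·(-3) = 3.8357.
u_3 = v_3 − 1.2999·q_1 − 3.8357·q_2 = (-0.7997, 1.0663, -1.9549).
r_{33} = ‖u_3‖ = 2.3660.

r_{33} = 2.3660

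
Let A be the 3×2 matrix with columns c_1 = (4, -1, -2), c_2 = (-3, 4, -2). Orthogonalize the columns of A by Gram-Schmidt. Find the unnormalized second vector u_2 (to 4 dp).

u_2 = (-0.7143, 3.4286, -3.1429)

e_1 = c_1/‖c_1‖ = (4, -1, -2)/4.5826 = (0.8729, -0.2182, -0.4364).
r_{12} = e_1·c_2 = -2.6186.
u_2 = c_2 + 2.6186·e_1 = (-0.7143, 3.4286, -3.1429).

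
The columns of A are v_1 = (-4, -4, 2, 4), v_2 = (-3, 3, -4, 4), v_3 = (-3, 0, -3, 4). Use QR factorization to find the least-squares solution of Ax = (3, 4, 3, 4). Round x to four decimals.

x = (0.8850, 2.3917, -3.2342)

q_1 = v_1/‖v_1‖ = (-4, -4, 2, 4)/7.2111 = (-0.5547, -0.5547, 0.2774, 0.5547).
r_{12} = q_1·v_2 = 1.1094.
u_2 = v_2 − 1.1094·q_1 = (-2.3846, 3.6154, -4.3077, 3.3846).
‖u_2‖ = 6.9835, so q_2 = (-0.3415, 0.5177, -0.6168, 0.4847).
r_{13} = q_1·v_3 = 3.0509; r_{23} = q_2·v_3 = 4.8135.
u_3 = v_3 − 3.0509·q_1 − 4.8135·q_2 = (0.3360, -0.7997, -0.8770, -0.0252).
‖u_3‖ = 1.2337, so q_3 = (0.2723, -0.6482, -0.7108, -0.0205).
Qᵀb = (-0.8321, 1.1345, -3.9901).
Back-substitute: x_3 = -3.9901/1.2337 = -3.2342.
x_2 = (1.1345 − 4.8135·(-3.2342))/6.9835 = 2.3917.
x_1 = (-0.8321 − 1.1094·2.3917 − 3.0509·(-3.2342))/7.2111 = 0.8850.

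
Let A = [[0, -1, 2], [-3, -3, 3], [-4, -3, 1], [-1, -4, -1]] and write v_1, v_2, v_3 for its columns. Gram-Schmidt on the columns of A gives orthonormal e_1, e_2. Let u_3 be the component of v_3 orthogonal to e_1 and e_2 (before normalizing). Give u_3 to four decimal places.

u_3 = (2.1404, 1.6316, -0.9649, -1.0351)

e_1 = v_1/‖v_1‖ = (0, -3, -4, -1)/5.0990 = (0.0000, -0.5883, -0.7845, -0.1961).
r_{12} = e_1·v_2 = 4.9029.
u_2 = v_2 − 4.9029·e_1 = (-1.0000, -0.1154, 0.8462, -3.0385).
‖u_2‖ = 3.3108, so e_2 = (-0.3020, -0.0349, 0.2556, -0.9177).
r_{13} = e_1·v_3 = -2.3534; r_{23} = e_2·v_3 = 0.4647.
u_3 = v_3 + 2.3534·e_1 − 0.4647·e_2 = (2.1404, 1.6316, -0.9649, -1.0351).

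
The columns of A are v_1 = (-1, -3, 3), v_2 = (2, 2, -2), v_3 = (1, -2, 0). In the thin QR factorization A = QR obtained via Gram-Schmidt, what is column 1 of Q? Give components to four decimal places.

v_1 = (-1, -3, 3); ‖v_1‖ = 4.3589, so q_1 = (-0.2294, -0.6882, 0.6882).

q_1 = (-0.2294, -0.6882, 0.6882)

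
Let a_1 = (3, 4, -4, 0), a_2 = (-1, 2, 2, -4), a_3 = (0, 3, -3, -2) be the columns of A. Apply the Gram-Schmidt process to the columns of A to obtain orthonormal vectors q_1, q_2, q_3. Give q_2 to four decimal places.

q_2 = (-0.1568, 0.4606, 0.3430, -0.8035)

a_1 = (3, 4, -4, 0); ‖a_1‖ = 6.4031, so q_1 = (0.4685, 0.6247, -0.6247, 0.0000).
q_1·a_2 = 0.4685·(-1) + 0.6247·2 + (-0.6247)·2 + 0.0000·(-4) = -0.4685.
u_2 = a_2 + 0.4685·q_1 = (-0.7805, 2.2927, 1.7073, -4.0000).
‖u_2‖ = 4.9780, so q_2 = (-0.1568, 0.4606, 0.3430, -0.8035).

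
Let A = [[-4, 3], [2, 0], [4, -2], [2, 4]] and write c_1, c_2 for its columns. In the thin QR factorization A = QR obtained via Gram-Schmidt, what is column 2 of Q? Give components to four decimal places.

c_1 = (-4, 2, 4, 2); ‖c_1‖ = 6.3246, so q_1 = (-0.6325, 0.3162, 0.6325, 0.3162).
q_1·c_2 = (-0.6325)·3 + 0.3162·0 + 0.6325·(-2) + 0.3162·4 = -1.8974.
u_2 = c_2 + 1.8974·q_1 = (1.8000, 0.6000, -0.8000, 4.6000).
‖u_2‖ = 5.0398, so q_2 = (0.3572, 0.1191, -0.1587, 0.9127).

q_2 = (0.3572, 0.1191, -0.1587, 0.9127)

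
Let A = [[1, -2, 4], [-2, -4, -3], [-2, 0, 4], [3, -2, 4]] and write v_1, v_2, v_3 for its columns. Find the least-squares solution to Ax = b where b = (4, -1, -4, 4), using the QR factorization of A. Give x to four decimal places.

x = (1.4996, -0.5118, -0.0709)

v_1 = (1, -2, -2, 3); ‖v_1‖ = 4.2426, so e_1 = (0.2357, -0.4714, -0.4714, 0.7071).
e_1·v_2 = 0.2357·(-2) + (-0.4714)·(-4) + (-0.4714)·0 + 0.7071·(-2) = 0.0000.
u_2 = v_2 + 0.0000·e_1 = (-2.0000, -4.0000, 0.0000, -2.0000).
‖u_2‖ = 4.8990, so e_2 = (-0.4082, -0.8165, 0.0000, -0.4082).
e_1·v_3 = 0.2357·4 + (-0.4714)·(-3) + (-0.4714)·4 + 0.7071·4 = 3.2998; e_2·v_3 = (-0.4082)·4 + (-0.8165)·(-3) + 0.0000·4 + (-0.4082)·4 = -0.8165.
u_3 = v_3 − 3.2998·e_1 + 0.8165·e_2 = (2.8889, -2.1111, 5.5556, 1.3333).
‖u_3‖ = 6.7412, so e_3 = (0.4285, -0.3132, 0.8241, 0.1978).
Qᵀb = (6.1283, -2.4495, -0.4780).
Back-substitute: x_3 = -0.4780/6.7412 = -0.0709.
x_2 = (-2.4495 + 0.8165·(-0.0709))/4.8990 = -0.5118.
x_1 = (6.1283 + 0.0000·(-0.5118) − 3.2998·(-0.0709))/4.2426 = 1.4996.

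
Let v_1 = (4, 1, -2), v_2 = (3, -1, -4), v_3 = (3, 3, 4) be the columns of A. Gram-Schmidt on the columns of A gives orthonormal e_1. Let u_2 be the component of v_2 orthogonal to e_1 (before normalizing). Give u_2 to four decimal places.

u_2 = (-0.6190, -1.9048, -2.1905)

e_1 = v_1/‖v_1‖ = (4, 1, -2)/4.5826 = (0.8729, 0.2182, -0.4364).
r_{12} = e_1·v_2 = 4.1461.
u_2 = v_2 − 4.1461·e_1 = (-0.6190, -1.9048, -2.1905).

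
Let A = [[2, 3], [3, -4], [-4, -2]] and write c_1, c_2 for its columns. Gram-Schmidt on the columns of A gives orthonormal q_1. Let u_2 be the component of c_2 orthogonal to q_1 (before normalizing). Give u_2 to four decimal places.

c_1 = (2, 3, -4); ‖c_1‖ = 5.3852, so q_1 = (0.3714, 0.5571, -0.7428).
q_1·c_2 = 0.3714·3 + 0.5571·(-4) + (-0.7428)·(-2) = 0.3714.
u_2 = c_2 − 0.3714·q_1 = (2.8621, -4.2069, -1.7241).

u_2 = (2.8621, -4.2069, -1.7241)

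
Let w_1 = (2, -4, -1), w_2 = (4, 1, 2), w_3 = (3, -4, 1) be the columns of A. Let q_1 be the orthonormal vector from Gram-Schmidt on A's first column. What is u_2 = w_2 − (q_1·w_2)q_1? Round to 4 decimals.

u_2 = (3.8095, 1.3810, 2.0952)

w_1 = (2, -4, -1); ‖w_1‖ = 4.5826, so q_1 = (0.4364, -0.8729, -0.2182).
q_1·w_2 = 0.4364·4 + (-0.8729)·1 + (-0.2182)·2 = 0.4364.
u_2 = w_2 − 0.4364·q_1 = (3.8095, 1.3810, 2.0952).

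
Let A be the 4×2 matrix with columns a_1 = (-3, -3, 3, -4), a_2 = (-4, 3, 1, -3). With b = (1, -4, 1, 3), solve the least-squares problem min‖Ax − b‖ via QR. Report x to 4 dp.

q_1 = a_1/‖a_1‖ = (-3, -3, 3, -4)/6.5574 = (-0.4575, -0.4575, 0.4575, -0.6100).
r_{12} = q_1·a_2 = 2.7450.
u_2 = a_2 − 2.7450·q_1 = (-2.7442, 4.2558, -0.2558, -1.3256).
‖u_2‖ = 5.2407, so q_2 = (-0.5236, 0.8121, -0.0488, -0.2529).
Qᵀb = (0.0000, -4.5795).
Back-substitute: x_2 = -4.5795/5.2407 = -0.8738.
x_1 = (0.0000 − 2.7450·(-0.8738))/6.5574 = 0.3658.

x = (0.3658, -0.8738)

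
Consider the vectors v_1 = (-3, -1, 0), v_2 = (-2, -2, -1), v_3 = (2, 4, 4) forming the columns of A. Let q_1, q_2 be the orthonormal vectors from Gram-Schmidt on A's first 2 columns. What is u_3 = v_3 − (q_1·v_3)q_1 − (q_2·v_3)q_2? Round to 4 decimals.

q_1 = v_1/‖v_1‖ = (-3, -1, 0)/3.1623 = (-0.9487, -0.3162, 0.0000).
r_{12} = q_1·v_2 = 2.5298.
u_2 = v_2 − 2.5298·q_1 = (0.4000, -1.2000, -1.0000).
‖u_2‖ = 1.6125, so q_2 = (0.2481, -0.7442, -0.6202).
r_{13} = q_1·v_3 = -3.1623; r_{23} = q_2·v_3 = -4.9614.
u_3 = v_3 + 3.1623·q_1 + 4.9614·q_2 = (0.2308, -0.6923, 0.9231).

u_3 = (0.2308, -0.6923, 0.9231)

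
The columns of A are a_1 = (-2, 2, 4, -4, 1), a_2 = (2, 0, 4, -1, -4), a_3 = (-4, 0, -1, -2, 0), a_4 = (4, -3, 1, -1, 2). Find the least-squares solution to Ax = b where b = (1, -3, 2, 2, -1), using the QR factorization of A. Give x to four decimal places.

a_1 = (-2, 2, 4, -4, 1); ‖a_1‖ = 6.4031, so e_1 = (-0.3123, 0.3123, 0.6247, -0.6247, 0.1562).
e_1·a_2 = (-0.3123)·2 + 0.3123·0 + 0.6247·4 + (-0.6247)·(-1) + 0.1562·(-4) = 1.8741.
u_2 = a_2 − 1.8741·e_1 = (2.5854, -0.5854, 2.8293, 0.1707, -4.2927).
‖u_2‖ = 5.7869, so e_2 = (0.4468, -0.1012, 0.4889, 0.0295, -0.7418).
e_1·a_3 = (-0.3123)·(-4) + 0.3123·0 + 0.6247·(-1) + (-0.6247)·(-2) + 0.1562·0 = 1.8741; e_2·a_3 = 0.4468·(-4) + (-0.1012)·0 + 0.4889·(-1) + 0.0295·(-2) + (-0.7418)·0 = -2.3350.
u_3 = a_3 − 1.8741·e_1 + 2.3350·e_2 = (-2.3714, -0.8216, -1.0291, -0.7604, -2.0248).
‖u_3‖ = 3.4692, so e_3 = (-0.6836, -0.2368, -0.2966, -0.2192, -0.5836).
e_1·a_4 = (-0.3123)·4 + 0.3123·(-3) + 0.6247·1 + (-0.6247)·(-1) + 0.1562·2 = -0.6247; e_2·a_4 = 0.4468·4 + (-0.1012)·(-3) + 0.4889·1 + 0.0295·(-1) + (-0.7418)·2 = 1.0663; e_3·a_4 = (-0.6836)·4 + (-0.2368)·(-3) + (-0.2966)·1 + (-0.2192)·(-1) + (-0.5836)·2 = -3.2685.
u_4 = a_4 + 0.6247·e_1 − 1.0663·e_2 + 3.2685·e_3 = (1.0942, -3.4710, -0.1007, -2.1381, 0.9809).
‖u_4‖ = 4.3347, so e_4 = (0.2524, -0.8008, -0.0232, -0.4933, 0.2263).
Qᵀb = (-1.4056, 2.5289, -0.4211, 1.3955).
Back-substitute: x_4 = 1.3955/4.3347 = 0.3219.
x_3 = (-0.4211 + 3.2685·0.3219)/3.4692 = 0.1819.
x_2 = (2.5289 + 2.3350·0.1819 − 1.0663·0.3219)/5.7869 = 0.4511.
x_1 = (-1.4056 − 1.8741·0.4511 − 1.8741·0.1819 + 0.6247·0.3219)/6.4031 = -0.3734.

x = (-0.3734, 0.4511, 0.1819, 0.3219)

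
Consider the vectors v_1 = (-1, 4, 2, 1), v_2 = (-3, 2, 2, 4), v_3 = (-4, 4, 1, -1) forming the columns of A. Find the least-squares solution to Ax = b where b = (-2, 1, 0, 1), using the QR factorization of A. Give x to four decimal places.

x = (-0.2928, 0.3615, 0.3130)

v_1 = (-1, 4, 2, 1); ‖v_1‖ = 4.6904, so e_1 = (-0.2132, 0.8528, 0.4264, 0.2132).
e_1·v_2 = (-0.2132)·(-3) + 0.8528·2 + 0.4264·2 + 0.2132·4 = 4.0508.
u_2 = v_2 − 4.0508·e_1 = (-2.1364, -1.4545, 0.2727, 3.1364).
‖u_2‖ = 4.0732, so e_2 = (-0.5245, -0.3571, 0.0670, 0.7700).
e_1·v_3 = (-0.2132)·(-4) + 0.8528·4 + 0.4264·1 + 0.2132·(-1) = 4.4772; e_2·v_3 = (-0.5245)·(-4) + (-0.3571)·4 + 0.0670·1 + 0.7700·(-1) = -0.0335.
u_3 = v_3 − 4.4772·e_1 + 0.0335·e_2 = (-3.0630, 0.1699, -0.9068, -1.9288).
‖u_3‖ = 3.7354, so e_3 = (-0.8200, 0.0455, -0.2428, -0.5163).
Qᵀb = (1.4924, 1.4619, 1.1691).
Back-substitute: x_3 = 1.1691/3.7354 = 0.3130.
x_2 = (1.4619 + 0.0335·0.3130)/4.0732 = 0.3615.
x_1 = (1.4924 − 4.0508·0.3615 − 4.4772·0.3130)/4.6904 = -0.2928.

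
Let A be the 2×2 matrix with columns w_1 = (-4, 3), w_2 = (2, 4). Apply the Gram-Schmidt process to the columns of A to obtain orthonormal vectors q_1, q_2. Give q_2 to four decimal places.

q_1 = w_1/‖w_1‖ = (-4, 3)/5.0000 = (-0.8000, 0.6000).
r_{12} = q_1·w_2 = 0.8000.
u_2 = w_2 − 0.8000·q_1 = (2.6400, 3.5200).
‖u_2‖ = 4.4000, so q_2 = (0.6000, 0.8000).

q_2 = (0.6000, 0.8000)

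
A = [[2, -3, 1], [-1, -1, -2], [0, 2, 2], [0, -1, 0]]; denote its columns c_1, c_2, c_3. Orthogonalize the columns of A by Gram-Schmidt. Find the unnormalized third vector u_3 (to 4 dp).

u_3 = (0.1000, 0.2000, 0.6000, 0.7000)

c_1 = (2, -1, 0, 0); ‖c_1‖ = 2.2361, so q_1 = (0.8944, -0.4472, 0.0000, 0.0000).
q_1·c_2 = 0.8944·(-3) + (-0.4472)·(-1) + 0.0000·2 + 0.0000·(-1) = -2.2361.
u_2 = c_2 + 2.2361·q_1 = (-1.0000, -2.0000, 2.0000, -1.0000).
‖u_2‖ = 3.1623, so q_2 = (-0.3162, -0.6325, 0.6325, -0.3162).
q_1·c_3 = 0.8944·1 + (-0.4472)·(-2) + 0.0000·2 + 0.0000·0 = 1.7889; q_2·c_3 = (-0.3162)·1 + (-0.6325)·(-2) + 0.6325·2 + (-0.3162)·0 = 2.2136.
u_3 = c_3 − 1.7889·q_1 − 2.2136·q_2 = (0.1000, 0.2000, 0.6000, 0.7000).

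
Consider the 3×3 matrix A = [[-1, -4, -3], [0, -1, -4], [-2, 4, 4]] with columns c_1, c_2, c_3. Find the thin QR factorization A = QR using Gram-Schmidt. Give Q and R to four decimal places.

c_1 = (-1, 0, -2); ‖c_1‖ = 2.2361, so q_1 = (-0.4472, 0.0000, -0.8944).
q_1·c_2 = (-0.4472)·(-4) + 0.0000·(-1) + (-0.8944)·4 = -1.7889.
u_2 = c_2 + 1.7889·q_1 = (-4.8000, -1.0000, 2.4000).
‖u_2‖ = 5.4589, so q_2 = (-0.8793, -0.1832, 0.4396).
q_1·c_3 = (-0.4472)·(-3) + 0.0000·(-4) + (-0.8944)·4 = -2.2361; q_2·c_3 = (-0.8793)·(-3) + (-0.1832)·(-4) + 0.4396·4 = 5.1292.
u_3 = c_3 + 2.2361·q_1 − 5.1292·q_2 = (0.5101, -3.0604, -0.2550).
‖u_3‖ = 3.1131, so q_3 = (0.1638, -0.9831, -0.0819).

Q = [[-0.4472, -0.8793, 0.1638], [0.0000, -0.1832, -0.9831], [-0.8944, 0.4396, -0.0819]], R = [[2.2361, -1.7889, -2.2361], [0.0000, 5.4589, 5.1292], [0.0000, 0.0000, 3.1131]]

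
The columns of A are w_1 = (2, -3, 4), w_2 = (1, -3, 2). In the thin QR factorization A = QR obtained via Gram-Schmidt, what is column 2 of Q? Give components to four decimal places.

w_1 = (2, -3, 4); ‖w_1‖ = 5.3852, so e_1 = (0.3714, -0.5571, 0.7428).
e_1·w_2 = 0.3714·1 + (-0.5571)·(-3) + 0.7428·2 = 3.5282.
u_2 = w_2 − 3.5282·e_1 = (-0.3103, -1.0345, -0.6207).
‖u_2‖ = 1.2457, so e_2 = (-0.2491, -0.8305, -0.4983).

e_2 = (-0.2491, -0.8305, -0.4983)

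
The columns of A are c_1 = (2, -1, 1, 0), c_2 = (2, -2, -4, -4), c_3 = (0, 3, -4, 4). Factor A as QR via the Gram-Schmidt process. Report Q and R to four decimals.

Q = [[0.8165, 0.2126, 0.4312], [-0.4082, -0.2657, 0.2944], [0.4082, -0.6909, -0.5679], [0.0000, -0.6378, 0.6363]], R = [[2.4495, 0.8165, -2.8577], [0.0000, 6.2716, -0.5846], [0.0000, 0.0000, 5.7001]]

c_1 = (2, -1, 1, 0); ‖c_1‖ = 2.4495, so e_1 = (0.8165, -0.4082, 0.4082, 0.0000).
e_1·c_2 = 0.8165·2 + (-0.4082)·(-2) + 0.4082·(-4) + 0.0000·(-4) = 0.8165.
u_2 = c_2 − 0.8165·e_1 = (1.3333, -1.6667, -4.3333, -4.0000).
‖u_2‖ = 6.2716, so e_2 = (0.2126, -0.2657, -0.6909, -0.6378).
e_1·c_3 = 0.8165·0 + (-0.4082)·3 + 0.4082·(-4) + 0.0000·4 = -2.8577; e_2·c_3 = 0.2126·0 + (-0.2657)·3 + (-0.6909)·(-4) + (-0.6378)·4 = -0.5846.
u_3 = c_3 + 2.8577·e_1 + 0.5846·e_2 = (2.4576, 1.6780, -3.2373, 3.6271).
‖u_3‖ = 5.7001, so e_3 = (0.4312, 0.2944, -0.5679, 0.6363).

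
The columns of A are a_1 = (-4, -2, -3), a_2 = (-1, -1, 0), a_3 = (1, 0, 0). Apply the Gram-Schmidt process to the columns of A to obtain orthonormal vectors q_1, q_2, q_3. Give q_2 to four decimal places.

q_2 = (-0.1980, -0.6730, 0.7126)

q_1 = a_1/‖a_1‖ = (-4, -2, -3)/5.3852 = (-0.7428, -0.3714, -0.5571).
r_{12} = q_1·a_2 = 1.1142.
u_2 = a_2 − 1.1142·q_1 = (-0.1724, -0.5862, 0.6207).
‖u_2‖ = 0.8710, so q_2 = (-0.1980, -0.6730, 0.7126).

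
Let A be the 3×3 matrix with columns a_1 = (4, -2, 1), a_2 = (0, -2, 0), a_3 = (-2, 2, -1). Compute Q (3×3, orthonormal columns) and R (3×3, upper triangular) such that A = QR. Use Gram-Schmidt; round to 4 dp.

e_1 = a_1/‖a_1‖ = (4, -2, 1)/4.5826 = (0.8729, -0.4364, 0.2182).
r_{12} = e_1·a_2 = 0.8729.
u_2 = a_2 − 0.8729·e_1 = (-0.7619, -1.6190, -0.1905).
‖u_2‖ = 1.7995, so e_2 = (-0.4234, -0.8997, -0.1059).
r_{13} = e_1·a_3 = -2.8368; r_{23} = e_2·a_3 = -0.8468.
u_3 = a_3 + 2.8368·e_1 + 0.8468·e_2 = (0.1176, 0.0000, -0.4706).
‖u_3‖ = 0.4851, so e_3 = (0.2425, 0.0000, -0.9701).

Q = [[0.8729, -0.4234, 0.2425], [-0.4364, -0.8997, 0.0000], [0.2182, -0.1059, -0.9701]], R = [[4.5826, 0.8729, -2.8368], [0.0000, 1.7995, -0.8468], [0.0000, 0.0000, 0.4851]]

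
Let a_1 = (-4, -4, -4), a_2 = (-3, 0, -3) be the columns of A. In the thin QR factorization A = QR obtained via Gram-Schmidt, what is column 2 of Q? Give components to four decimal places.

e_2 = (-0.4082, 0.8165, -0.4082)

e_1 = a_1/‖a_1‖ = (-4, -4, -4)/6.9282 = (-0.5774, -0.5774, -0.5774).
r_{12} = e_1·a_2 = 3.4641.
u_2 = a_2 − 3.4641·e_1 = (-1.0000, 2.0000, -1.0000).
‖u_2‖ = 2.4495, so e_2 = (-0.4082, 0.8165, -0.4082).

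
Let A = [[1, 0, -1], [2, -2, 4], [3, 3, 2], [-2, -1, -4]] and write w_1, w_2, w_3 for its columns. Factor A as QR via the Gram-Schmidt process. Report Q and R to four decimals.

w_1 = (1, 2, 3, -2); ‖w_1‖ = 4.2426, so q_1 = (0.2357, 0.4714, 0.7071, -0.4714).
q_1·w_2 = 0.2357·0 + 0.4714·(-2) + 0.7071·3 + (-0.4714)·(-1) = 1.6499.
u_2 = w_2 − 1.6499·q_1 = (-0.3889, -2.7778, 1.8333, -0.2222).
‖u_2‖ = 3.3582, so q_2 = (-0.1158, -0.8272, 0.5459, -0.0662).
q_1·w_3 = 0.2357·(-1) + 0.4714·4 + 0.7071·2 + (-0.4714)·(-4) = 4.9497; q_2·w_3 = (-0.1158)·(-1) + (-0.8272)·4 + 0.5459·2 + (-0.0662)·(-4) = -1.8363.
u_3 = w_3 − 4.9497·q_1 + 1.8363·q_2 = (-2.3793, 0.1478, -0.4975, -1.7882).
‖u_3‖ = 3.0213, so q_3 = (-0.7875, 0.0489, -0.1647, -0.5919).

Q = [[0.2357, -0.1158, -0.7875], [0.4714, -0.8272, 0.0489], [0.7071, 0.5459, -0.1647], [-0.4714, -0.0662, -0.5919]], R = [[4.2426, 1.6499, 4.9497], [0.0000, 3.3582, -1.8363], [0.0000, 0.0000, 3.0213]]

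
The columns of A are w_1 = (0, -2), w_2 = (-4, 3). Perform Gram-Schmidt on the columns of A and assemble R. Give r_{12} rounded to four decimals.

w_1 = (0, -2); ‖w_1‖ = 2.0000, so q_1 = (0.0000, -1.0000).
r_{12} = q_1·w_2 = -3.0000.

r_{12} = -3.0000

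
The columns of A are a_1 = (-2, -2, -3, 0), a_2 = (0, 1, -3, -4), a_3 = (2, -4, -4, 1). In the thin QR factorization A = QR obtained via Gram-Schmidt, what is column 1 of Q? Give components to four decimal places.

q_1 = (-0.4851, -0.4851, -0.7276, 0.0000)

q_1 = a_1/‖a_1‖ = (-2, -2, -3, 0)/4.1231 = (-0.4851, -0.4851, -0.7276, 0.0000).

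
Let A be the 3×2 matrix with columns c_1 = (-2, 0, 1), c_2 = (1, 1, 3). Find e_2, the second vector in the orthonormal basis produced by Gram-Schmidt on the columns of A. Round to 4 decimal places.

e_1 = c_1/‖c_1‖ = (-2, 0, 1)/2.2361 = (-0.8944, 0.0000, 0.4472).
r_{12} = e_1·c_2 = 0.4472.
u_2 = c_2 − 0.4472·e_1 = (1.4000, 1.0000, 2.8000).
‖u_2‖ = 3.2863, so e_2 = (0.4260, 0.3043, 0.8520).

e_2 = (0.4260, 0.3043, 0.8520)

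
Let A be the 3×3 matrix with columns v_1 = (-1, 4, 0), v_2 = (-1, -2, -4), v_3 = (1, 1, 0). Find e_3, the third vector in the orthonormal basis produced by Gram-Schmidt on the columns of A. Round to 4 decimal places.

e_1 = v_1/‖v_1‖ = (-1, 4, 0)/4.1231 = (-0.2425, 0.9701, 0.0000).
r_{12} = e_1·v_2 = -1.6977.
u_2 = v_2 + 1.6977·e_1 = (-1.4118, -0.3529, -4.0000).
‖u_2‖ = 4.2565, so e_2 = (-0.3317, -0.0829, -0.9397).
r_{13} = e_1·v_3 = 0.7276; r_{23} = e_2·v_3 = -0.4146.
u_3 = v_3 − 0.7276·e_1 + 0.4146·e_2 = (1.0390, 0.2597, -0.3896).
‖u_3‖ = 1.1396, so e_3 = (0.9117, 0.2279, -0.3419).

e_3 = (0.9117, 0.2279, -0.3419)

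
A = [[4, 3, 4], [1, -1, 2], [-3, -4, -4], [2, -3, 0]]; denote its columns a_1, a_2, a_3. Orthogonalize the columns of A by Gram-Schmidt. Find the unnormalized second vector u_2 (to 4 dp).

u_2 = (0.7333, -1.5667, -2.3000, -4.1333)

a_1 = (4, 1, -3, 2); ‖a_1‖ = 5.4772, so e_1 = (0.7303, 0.1826, -0.5477, 0.3651).
e_1·a_2 = 0.7303·3 + 0.1826·(-1) + (-0.5477)·(-4) + 0.3651·(-3) = 3.1038.
u_2 = a_2 − 3.1038·e_1 = (0.7333, -1.5667, -2.3000, -4.1333).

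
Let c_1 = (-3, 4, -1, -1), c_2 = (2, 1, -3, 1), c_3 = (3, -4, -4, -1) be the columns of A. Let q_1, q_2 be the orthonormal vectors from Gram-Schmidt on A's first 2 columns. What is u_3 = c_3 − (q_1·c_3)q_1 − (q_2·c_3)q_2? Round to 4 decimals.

q_1 = c_1/‖c_1‖ = (-3, 4, -1, -1)/5.1962 = (-0.5774, 0.7698, -0.1925, -0.1925).
r_{12} = q_1·c_2 = 0.0000.
u_2 = c_2 − 0.0000·q_1 = (2.0000, 1.0000, -3.0000, 1.0000).
‖u_2‖ = 3.8730, so q_2 = (0.5164, 0.2582, -0.7746, 0.2582).
r_{13} = q_1·c_3 = -3.8490; r_{23} = q_2·c_3 = 3.3566.
u_3 = c_3 + 3.8490·q_1 − 3.3566·q_2 = (-0.9556, -1.9037, -2.1407, -2.6074).

u_3 = (-0.9556, -1.9037, -2.1407, -2.6074)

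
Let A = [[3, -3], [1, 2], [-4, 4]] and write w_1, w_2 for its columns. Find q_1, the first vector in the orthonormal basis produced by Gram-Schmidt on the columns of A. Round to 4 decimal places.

w_1 = (3, 1, -4); ‖w_1‖ = 5.0990, so q_1 = (0.5883, 0.1961, -0.7845).

q_1 = (0.5883, 0.1961, -0.7845)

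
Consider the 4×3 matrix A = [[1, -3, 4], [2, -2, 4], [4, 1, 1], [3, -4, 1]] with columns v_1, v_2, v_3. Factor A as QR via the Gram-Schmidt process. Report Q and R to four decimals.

v_1 = (1, 2, 4, 3); ‖v_1‖ = 5.4772, so e_1 = (0.1826, 0.3651, 0.7303, 0.5477).
e_1·v_2 = 0.1826·(-3) + 0.3651·(-2) + 0.7303·1 + 0.5477·(-4) = -2.7386.
u_2 = v_2 + 2.7386·e_1 = (-2.5000, -1.0000, 3.0000, -2.5000).
‖u_2‖ = 4.7434, so e_2 = (-0.5270, -0.2108, 0.6325, -0.5270).
e_1·v_3 = 0.1826·4 + 0.3651·4 + 0.7303·1 + 0.5477·1 = 3.4689; e_2·v_3 = (-0.5270)·4 + (-0.2108)·4 + 0.6325·1 + (-0.5270)·1 = -2.8460.
u_3 = v_3 − 3.4689·e_1 + 2.8460·e_2 = (1.8667, 2.1333, 0.2667, -2.4000).
‖u_3‖ = 3.7238, so e_3 = (0.5013, 0.5729, 0.0716, -0.6445).

Q = [[0.1826, -0.5270, 0.5013], [0.3651, -0.2108, 0.5729], [0.7303, 0.6325, 0.0716], [0.5477, -0.5270, -0.6445]], R = [[5.4772, -2.7386, 3.4689], [0.0000, 4.7434, -2.8460], [0.0000, 0.0000, 3.7238]]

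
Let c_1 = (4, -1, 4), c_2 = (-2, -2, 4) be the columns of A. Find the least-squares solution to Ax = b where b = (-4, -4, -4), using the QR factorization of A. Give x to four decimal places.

x = (-0.9711, 0.4046)

e_1 = c_1/‖c_1‖ = (4, -1, 4)/5.7446 = (0.6963, -0.1741, 0.6963).
r_{12} = e_1·c_2 = 1.7408.
u_2 = c_2 − 1.7408·e_1 = (-3.2121, -1.6970, 2.7879).
‖u_2‖ = 4.5793, so e_2 = (-0.7014, -0.3706, 0.6088).
Qᵀb = (-4.8742, 1.8529).
Back-substitute: x_2 = 1.8529/4.5793 = 0.4046.
x_1 = (-4.8742 − 1.7408·0.4046)/5.7446 = -0.9711.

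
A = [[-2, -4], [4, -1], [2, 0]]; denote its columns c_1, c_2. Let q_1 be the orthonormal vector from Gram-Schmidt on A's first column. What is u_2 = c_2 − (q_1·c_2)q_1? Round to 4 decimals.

u_2 = (-3.6667, -1.6667, -0.3333)

c_1 = (-2, 4, 2); ‖c_1‖ = 4.8990, so q_1 = (-0.4082, 0.8165, 0.4082).
q_1·c_2 = (-0.4082)·(-4) + 0.8165·(-1) + 0.4082·0 = 0.8165.
u_2 = c_2 − 0.8165·q_1 = (-3.6667, -1.6667, -0.3333).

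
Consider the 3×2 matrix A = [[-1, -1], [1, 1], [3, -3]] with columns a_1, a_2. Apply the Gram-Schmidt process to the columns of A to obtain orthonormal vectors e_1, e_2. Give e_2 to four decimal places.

e_2 = (-0.6396, 0.6396, -0.4264)

e_1 = a_1/‖a_1‖ = (-1, 1, 3)/3.3166 = (-0.3015, 0.3015, 0.9045).
r_{12} = e_1·a_2 = -2.1106.
u_2 = a_2 + 2.1106·e_1 = (-1.6364, 1.6364, -1.0909).
‖u_2‖ = 2.5584, so e_2 = (-0.6396, 0.6396, -0.4264).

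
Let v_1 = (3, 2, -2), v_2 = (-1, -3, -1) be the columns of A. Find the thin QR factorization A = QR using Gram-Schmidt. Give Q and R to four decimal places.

Q = [[0.7276, 0.0826], [0.4851, -0.7639], [-0.4851, -0.6400]], R = [[4.1231, -1.6977], [0.0000, 2.8491]]

v_1 = (3, 2, -2); ‖v_1‖ = 4.1231, so q_1 = (0.7276, 0.4851, -0.4851).
q_1·v_2 = 0.7276·(-1) + 0.4851·(-3) + (-0.4851)·(-1) = -1.6977.
u_2 = v_2 + 1.6977·q_1 = (0.2353, -2.1765, -1.8235).
‖u_2‖ = 2.8491, so q_2 = (0.0826, -0.7639, -0.6400).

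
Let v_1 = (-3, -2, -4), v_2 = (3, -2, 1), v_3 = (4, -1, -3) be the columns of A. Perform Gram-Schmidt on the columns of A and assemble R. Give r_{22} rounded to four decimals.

v_1 = (-3, -2, -4); ‖v_1‖ = 5.3852, so e_1 = (-0.5571, -0.3714, -0.7428).
e_1·v_2 = (-0.5571)·3 + (-0.3714)·(-2) + (-0.7428)·1 = -1.6713.
u_2 = v_2 + 1.6713·e_1 = (2.0690, -2.6207, -0.2414).
r_{22} = ‖u_2‖ = 3.3477.

r_{22} = 3.3477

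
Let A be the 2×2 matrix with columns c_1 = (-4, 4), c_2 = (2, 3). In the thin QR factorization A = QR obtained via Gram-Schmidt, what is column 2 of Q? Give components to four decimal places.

e_2 = (0.7071, 0.7071)

e_1 = c_1/‖c_1‖ = (-4, 4)/5.6569 = (-0.7071, 0.7071).
r_{12} = e_1·c_2 = 0.7071.
u_2 = c_2 − 0.7071·e_1 = (2.5000, 2.5000).
‖u_2‖ = 3.5355, so e_2 = (0.7071, 0.7071).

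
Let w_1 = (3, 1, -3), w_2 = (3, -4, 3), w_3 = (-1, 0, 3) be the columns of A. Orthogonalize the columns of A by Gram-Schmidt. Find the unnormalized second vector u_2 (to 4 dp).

w_1 = (3, 1, -3); ‖w_1‖ = 4.3589, so q_1 = (0.6882, 0.2294, -0.6882).
q_1·w_2 = 0.6882·3 + 0.2294·(-4) + (-0.6882)·3 = -0.9177.
u_2 = w_2 + 0.9177·q_1 = (3.6316, -3.7895, 2.3684).

u_2 = (3.6316, -3.7895, 2.3684)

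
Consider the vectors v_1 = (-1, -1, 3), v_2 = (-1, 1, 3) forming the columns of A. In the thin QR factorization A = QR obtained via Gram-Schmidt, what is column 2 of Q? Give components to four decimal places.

q_2 = (-0.0953, 0.9535, 0.2860)

v_1 = (-1, -1, 3); ‖v_1‖ = 3.3166, so q_1 = (-0.3015, -0.3015, 0.9045).
q_1·v_2 = (-0.3015)·(-1) + (-0.3015)·1 + 0.9045·3 = 2.7136.
u_2 = v_2 − 2.7136·q_1 = (-0.1818, 1.8182, 0.5455).
‖u_2‖ = 1.9069, so q_2 = (-0.0953, 0.9535, 0.2860).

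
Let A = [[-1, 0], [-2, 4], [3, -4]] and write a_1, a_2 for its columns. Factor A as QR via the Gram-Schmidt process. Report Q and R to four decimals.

a_1 = (-1, -2, 3); ‖a_1‖ = 3.7417, so e_1 = (-0.2673, -0.5345, 0.8018).
e_1·a_2 = (-0.2673)·0 + (-0.5345)·4 + 0.8018·(-4) = -5.3452.
u_2 = a_2 + 5.3452·e_1 = (-1.4286, 1.1429, 0.2857).
‖u_2‖ = 1.8516, so e_2 = (-0.7715, 0.6172, 0.1543).

Q = [[-0.2673, -0.7715], [-0.5345, 0.6172], [0.8018, 0.1543]], R = [[3.7417, -5.3452], [0.0000, 1.8516]]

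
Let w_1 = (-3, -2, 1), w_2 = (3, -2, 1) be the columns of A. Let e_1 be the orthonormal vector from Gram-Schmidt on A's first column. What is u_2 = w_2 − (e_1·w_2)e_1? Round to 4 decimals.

w_1 = (-3, -2, 1); ‖w_1‖ = 3.7417, so e_1 = (-0.8018, -0.5345, 0.2673).
e_1·w_2 = (-0.8018)·3 + (-0.5345)·(-2) + 0.2673·1 = -1.0690.
u_2 = w_2 + 1.0690·e_1 = (2.1429, -2.5714, 1.2857).

u_2 = (2.1429, -2.5714, 1.2857)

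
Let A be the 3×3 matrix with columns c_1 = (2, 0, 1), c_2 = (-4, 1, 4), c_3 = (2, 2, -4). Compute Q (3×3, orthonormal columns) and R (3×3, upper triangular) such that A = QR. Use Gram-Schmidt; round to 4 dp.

c_1 = (2, 0, 1); ‖c_1‖ = 2.2361, so e_1 = (0.8944, 0.0000, 0.4472).
e_1·c_2 = 0.8944·(-4) + 0.0000·1 + 0.4472·4 = -1.7889.
u_2 = c_2 + 1.7889·e_1 = (-2.4000, 1.0000, 4.8000).
‖u_2‖ = 5.4589, so e_2 = (-0.4396, 0.1832, 0.8793).
e_1·c_3 = 0.8944·2 + 0.0000·2 + 0.4472·(-4) = 0.0000; e_2·c_3 = (-0.4396)·2 + 0.1832·2 + 0.8793·(-4) = -4.0301.
u_3 = c_3 + 0.0000·e_1 + 4.0301·e_2 = (0.2282, 2.7383, -0.4564).
‖u_3‖ = 2.7854, so e_3 = (0.0819, 0.9831, -0.1638).

Q = [[0.8944, -0.4396, 0.0819], [0.0000, 0.1832, 0.9831], [0.4472, 0.8793, -0.1638]], R = [[2.2361, -1.7889, 0.0000], [0.0000, 5.4589, -4.0301], [0.0000, 0.0000, 2.7854]]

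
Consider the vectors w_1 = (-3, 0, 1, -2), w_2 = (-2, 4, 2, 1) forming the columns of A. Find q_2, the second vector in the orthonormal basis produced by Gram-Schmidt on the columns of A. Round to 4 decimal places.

q_2 = (-0.1508, 0.8446, 0.3318, 0.3921)

w_1 = (-3, 0, 1, -2); ‖w_1‖ = 3.7417, so q_1 = (-0.8018, 0.0000, 0.2673, -0.5345).
q_1·w_2 = (-0.8018)·(-2) + 0.0000·4 + 0.2673·2 + (-0.5345)·1 = 1.6036.
u_2 = w_2 − 1.6036·q_1 = (-0.7143, 4.0000, 1.5714, 1.8571).
‖u_2‖ = 4.7359, so q_2 = (-0.1508, 0.8446, 0.3318, 0.3921).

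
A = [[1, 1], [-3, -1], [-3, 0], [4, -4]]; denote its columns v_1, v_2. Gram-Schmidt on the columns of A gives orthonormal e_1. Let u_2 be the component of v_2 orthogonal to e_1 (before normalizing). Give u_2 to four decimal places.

e_1 = v_1/‖v_1‖ = (1, -3, -3, 4)/5.9161 = (0.1690, -0.5071, -0.5071, 0.6761).
r_{12} = e_1·v_2 = -2.0284.
u_2 = v_2 + 2.0284·e_1 = (1.3429, -2.0286, -1.0286, -2.6286).

u_2 = (1.3429, -2.0286, -1.0286, -2.6286)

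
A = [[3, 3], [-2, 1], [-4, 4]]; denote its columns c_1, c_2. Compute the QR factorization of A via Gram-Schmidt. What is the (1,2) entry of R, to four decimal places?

c_1 = (3, -2, -4); ‖c_1‖ = 5.3852, so e_1 = (0.5571, -0.3714, -0.7428).
r_{12} = e_1·c_2 = -1.6713.

r_{12} = -1.6713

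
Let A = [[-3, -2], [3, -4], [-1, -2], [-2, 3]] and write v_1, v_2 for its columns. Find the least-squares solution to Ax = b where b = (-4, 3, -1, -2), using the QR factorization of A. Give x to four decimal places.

v_1 = (-3, 3, -1, -2); ‖v_1‖ = 4.7958, so q_1 = (-0.6255, 0.6255, -0.2085, -0.4170).
q_1·v_2 = (-0.6255)·(-2) + 0.6255·(-4) + (-0.2085)·(-2) + (-0.4170)·3 = -2.0851.
u_2 = v_2 + 2.0851·q_1 = (-3.3043, -2.6957, -2.4348, 2.1304).
‖u_2‖ = 5.3528, so q_2 = (-0.6173, -0.5036, -0.4549, 0.3980).
Qᵀb = (5.4214, 0.6173).
Back-substitute: x_2 = 0.6173/5.3528 = 0.1153.
x_1 = (5.4214 + 2.0851·0.1153)/4.7958 = 1.1806.

x = (1.1806, 0.1153)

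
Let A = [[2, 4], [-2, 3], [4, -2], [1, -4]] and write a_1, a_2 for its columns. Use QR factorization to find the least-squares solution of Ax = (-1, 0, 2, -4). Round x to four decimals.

x = (0.1659, 0.2146)

a_1 = (2, -2, 4, 1); ‖a_1‖ = 5.0000, so q_1 = (0.4000, -0.4000, 0.8000, 0.2000).
q_1·a_2 = 0.4000·4 + (-0.4000)·3 + 0.8000·(-2) + 0.2000·(-4) = -2.0000.
u_2 = a_2 + 2.0000·q_1 = (4.8000, 2.2000, -0.4000, -3.6000).
‖u_2‖ = 6.4031, so q_2 = (0.7496, 0.3436, -0.0625, -0.5622).
Qᵀb = (0.4000, 1.3743).
Back-substitute: x_2 = 1.3743/6.4031 = 0.2146.
x_1 = (0.4000 + 2.0000·0.2146)/5.0000 = 0.1659.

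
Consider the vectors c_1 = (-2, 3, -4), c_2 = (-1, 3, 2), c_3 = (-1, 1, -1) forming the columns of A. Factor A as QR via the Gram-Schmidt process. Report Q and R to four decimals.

Q = [[-0.3714, -0.2144, -0.9034], [0.5571, 0.7269, -0.4015], [-0.7428, 0.6524, 0.1506]], R = [[5.3852, 0.5571, 1.6713], [0.0000, 3.7000, 0.2889], [0.0000, 0.0000, 0.3513]]

c_1 = (-2, 3, -4); ‖c_1‖ = 5.3852, so q_1 = (-0.3714, 0.5571, -0.7428).
q_1·c_2 = (-0.3714)·(-1) + 0.5571·3 + (-0.7428)·2 = 0.5571.
u_2 = c_2 − 0.5571·q_1 = (-0.7931, 2.6897, 2.4138).
‖u_2‖ = 3.7000, so q_2 = (-0.2144, 0.7269, 0.6524).
q_1·c_3 = (-0.3714)·(-1) + 0.5571·1 + (-0.7428)·(-1) = 1.6713; q_2·c_3 = (-0.2144)·(-1) + 0.7269·1 + 0.6524·(-1) = 0.2889.
u_3 = c_3 − 1.6713·q_1 − 0.2889·q_2 = (-0.3174, -0.1411, 0.0529).
‖u_3‖ = 0.3513, so q_3 = (-0.9034, -0.4015, 0.1506).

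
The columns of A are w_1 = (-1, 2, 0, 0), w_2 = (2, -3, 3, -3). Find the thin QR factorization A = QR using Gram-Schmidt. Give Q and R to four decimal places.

e_1 = w_1/‖w_1‖ = (-1, 2, 0, 0)/2.2361 = (-0.4472, 0.8944, 0.0000, 0.0000).
r_{12} = e_1·w_2 = -3.5777.
u_2 = w_2 + 3.5777·e_1 = (0.4000, 0.2000, 3.0000, -3.0000).
‖u_2‖ = 4.2661, so e_2 = (0.0938, 0.0469, 0.7032, -0.7032).

Q = [[-0.4472, 0.0938], [0.8944, 0.0469], [0.0000, 0.7032], [0.0000, -0.7032]], R = [[2.2361, -3.5777], [0.0000, 4.2661]]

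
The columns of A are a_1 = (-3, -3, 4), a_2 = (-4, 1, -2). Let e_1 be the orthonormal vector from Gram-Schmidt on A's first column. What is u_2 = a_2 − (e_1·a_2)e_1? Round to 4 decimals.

u_2 = (-3.9118, 1.0882, -2.1176)

a_1 = (-3, -3, 4); ‖a_1‖ = 5.8310, so e_1 = (-0.5145, -0.5145, 0.6860).
e_1·a_2 = (-0.5145)·(-4) + (-0.5145)·1 + 0.6860·(-2) = 0.1715.
u_2 = a_2 − 0.1715·e_1 = (-3.9118, 1.0882, -2.1176).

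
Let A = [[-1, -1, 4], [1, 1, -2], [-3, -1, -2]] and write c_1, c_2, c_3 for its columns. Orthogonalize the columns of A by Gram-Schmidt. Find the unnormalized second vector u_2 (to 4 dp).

u_2 = (-0.5455, 0.5455, 0.3636)

c_1 = (-1, 1, -3); ‖c_1‖ = 3.3166, so e_1 = (-0.3015, 0.3015, -0.9045).
e_1·c_2 = (-0.3015)·(-1) + 0.3015·1 + (-0.9045)·(-1) = 1.5076.
u_2 = c_2 − 1.5076·e_1 = (-0.5455, 0.5455, 0.3636).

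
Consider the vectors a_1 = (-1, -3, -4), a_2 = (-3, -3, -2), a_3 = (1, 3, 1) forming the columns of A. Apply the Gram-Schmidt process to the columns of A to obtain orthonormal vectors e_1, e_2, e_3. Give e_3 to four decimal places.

a_1 = (-1, -3, -4); ‖a_1‖ = 5.0990, so e_1 = (-0.1961, -0.5883, -0.7845).
e_1·a_2 = (-0.1961)·(-3) + (-0.5883)·(-3) + (-0.7845)·(-2) = 3.9223.
u_2 = a_2 − 3.9223·e_1 = (-2.2308, -0.6923, 1.0769).
‖u_2‖ = 2.5720, so e_2 = (-0.8673, -0.2692, 0.4187).
e_1·a_3 = (-0.1961)·1 + (-0.5883)·3 + (-0.7845)·1 = -2.7456; e_2·a_3 = (-0.8673)·1 + (-0.2692)·3 + 0.4187·1 = -1.2561.
u_3 = a_3 + 2.7456·e_1 + 1.2561·e_2 = (-0.6279, 1.0465, -0.6279).
‖u_3‖ = 1.3725, so e_3 = (-0.4575, 0.7625, -0.4575).

e_3 = (-0.4575, 0.7625, -0.4575)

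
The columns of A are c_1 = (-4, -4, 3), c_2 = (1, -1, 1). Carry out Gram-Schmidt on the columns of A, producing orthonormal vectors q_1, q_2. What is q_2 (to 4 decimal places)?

c_1 = (-4, -4, 3); ‖c_1‖ = 6.4031, so q_1 = (-0.6247, -0.6247, 0.4685).
q_1·c_2 = (-0.6247)·1 + (-0.6247)·(-1) + 0.4685·1 = 0.4685.
u_2 = c_2 − 0.4685·q_1 = (1.2927, -0.7073, 0.7805).
‖u_2‖ = 1.6675, so q_2 = (0.7752, -0.4242, 0.4681).

q_2 = (0.7752, -0.4242, 0.4681)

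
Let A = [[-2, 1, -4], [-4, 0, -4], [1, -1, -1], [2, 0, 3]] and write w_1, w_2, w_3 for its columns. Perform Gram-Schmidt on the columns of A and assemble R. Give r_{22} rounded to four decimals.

r_{22} = 1.2806

q_1 = w_1/‖w_1‖ = (-2, -4, 1, 2)/5.0000 = (-0.4000, -0.8000, 0.2000, 0.4000).
r_{12} = q_1·w_2 = -0.6000.
u_2 = w_2 + 0.6000·q_1 = (0.7600, -0.4800, -0.8800, 0.2400).
r_{22} = ‖u_2‖ = 1.2806.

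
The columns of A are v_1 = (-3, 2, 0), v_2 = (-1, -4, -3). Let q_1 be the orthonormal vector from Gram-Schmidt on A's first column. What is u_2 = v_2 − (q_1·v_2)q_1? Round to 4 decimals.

u_2 = (-2.1538, -3.2308, -3.0000)

v_1 = (-3, 2, 0); ‖v_1‖ = 3.6056, so q_1 = (-0.8321, 0.5547, 0.0000).
q_1·v_2 = (-0.8321)·(-1) + 0.5547·(-4) + 0.0000·(-3) = -1.3868.
u_2 = v_2 + 1.3868·q_1 = (-2.1538, -3.2308, -3.0000).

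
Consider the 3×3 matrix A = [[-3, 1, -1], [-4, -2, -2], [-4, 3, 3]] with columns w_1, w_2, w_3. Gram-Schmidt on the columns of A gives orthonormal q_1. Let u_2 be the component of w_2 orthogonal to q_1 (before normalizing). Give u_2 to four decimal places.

q_1 = w_1/‖w_1‖ = (-3, -4, -4)/6.4031 = (-0.4685, -0.6247, -0.6247).
r_{12} = q_1·w_2 = -1.0932.
u_2 = w_2 + 1.0932·q_1 = (0.4878, -2.6829, 2.3171).

u_2 = (0.4878, -2.6829, 2.3171)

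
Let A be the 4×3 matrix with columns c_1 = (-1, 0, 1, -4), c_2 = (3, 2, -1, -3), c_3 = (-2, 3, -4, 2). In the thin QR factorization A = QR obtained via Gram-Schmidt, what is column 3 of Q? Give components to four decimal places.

q_1 = c_1/‖c_1‖ = (-1, 0, 1, -4)/4.2426 = (-0.2357, 0.0000, 0.2357, -0.9428).
r_{12} = q_1·c_2 = 1.8856.
u_2 = c_2 − 1.8856·q_1 = (3.4444, 2.0000, -1.4444, -1.2222).
‖u_2‖ = 4.4096, so q_2 = (0.7811, 0.4536, -0.3276, -0.2772).
r_{13} = q_1·c_3 = -2.3570; r_{23} = q_2·c_3 = 0.5543.
u_3 = c_3 + 2.3570·q_1 − 0.5543·q_2 = (-2.9886, 2.7486, -3.2629, -0.0686).
‖u_3‖ = 5.2093, so q_3 = (-0.5737, 0.5276, -0.6263, -0.0132).

q_3 = (-0.5737, 0.5276, -0.6263, -0.0132)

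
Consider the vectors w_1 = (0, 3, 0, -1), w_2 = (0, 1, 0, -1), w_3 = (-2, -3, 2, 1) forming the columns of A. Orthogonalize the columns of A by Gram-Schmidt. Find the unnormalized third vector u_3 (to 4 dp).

w_1 = (0, 3, 0, -1); ‖w_1‖ = 3.1623, so e_1 = (0.0000, 0.9487, 0.0000, -0.3162).
e_1·w_2 = 0.0000·0 + 0.9487·1 + 0.0000·0 + (-0.3162)·(-1) = 1.2649.
u_2 = w_2 − 1.2649·e_1 = (0.0000, -0.2000, 0.0000, -0.6000).
‖u_2‖ = 0.6325, so e_2 = (0.0000, -0.3162, 0.0000, -0.9487).
e_1·w_3 = 0.0000·(-2) + 0.9487·(-3) + 0.0000·2 + (-0.3162)·1 = -3.1623; e_2·w_3 = 0.0000·(-2) + (-0.3162)·(-3) + 0.0000·2 + (-0.9487)·1 = 0.0000.
u_3 = w_3 + 3.1623·e_1 + 0.0000·e_2 = (-2.0000, 0.0000, 2.0000, 0.0000).

u_3 = (-2.0000, 0.0000, 2.0000, 0.0000)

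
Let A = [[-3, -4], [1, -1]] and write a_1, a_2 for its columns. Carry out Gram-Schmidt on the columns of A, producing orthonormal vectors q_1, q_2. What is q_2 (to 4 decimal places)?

a_1 = (-3, 1); ‖a_1‖ = 3.1623, so q_1 = (-0.9487, 0.3162).
q_1·a_2 = (-0.9487)·(-4) + 0.3162·(-1) = 3.4785.
u_2 = a_2 − 3.4785·q_1 = (-0.7000, -2.1000).
‖u_2‖ = 2.2136, so q_2 = (-0.3162, -0.9487).

q_2 = (-0.3162, -0.9487)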